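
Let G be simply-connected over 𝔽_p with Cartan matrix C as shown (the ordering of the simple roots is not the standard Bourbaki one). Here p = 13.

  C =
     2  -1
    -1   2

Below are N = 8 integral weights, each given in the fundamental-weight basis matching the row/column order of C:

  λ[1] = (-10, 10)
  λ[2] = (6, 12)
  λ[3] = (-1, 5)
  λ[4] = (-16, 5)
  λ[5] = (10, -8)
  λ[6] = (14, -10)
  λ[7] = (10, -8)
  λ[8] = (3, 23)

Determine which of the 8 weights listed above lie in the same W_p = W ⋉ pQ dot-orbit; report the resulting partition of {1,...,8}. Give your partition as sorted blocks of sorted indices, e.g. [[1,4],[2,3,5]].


C ↔ A_2 under row/col permutation; |W(A_2)| = 6.

Alcove-folded reps (p=13, 8 weights, presented ϖ-order):

  λ_1+ρ ↦ (9, 2)
  λ_2+ρ ↦ (0, 6)
  λ_3+ρ ↦ (0, 6)
  λ_4+ρ ↦ (4, 7)
  λ_5+ρ ↦ (4, 7)
  λ_6+ρ ↦ (4, 7)
  λ_7+ρ ↦ (4, 7)
  λ_8+ρ ↦ (9, 2)

Partition of {1..8} into 3 W_13-dot-orbits:

[[1, 8], [2, 3], [4, 5, 6, 7]]


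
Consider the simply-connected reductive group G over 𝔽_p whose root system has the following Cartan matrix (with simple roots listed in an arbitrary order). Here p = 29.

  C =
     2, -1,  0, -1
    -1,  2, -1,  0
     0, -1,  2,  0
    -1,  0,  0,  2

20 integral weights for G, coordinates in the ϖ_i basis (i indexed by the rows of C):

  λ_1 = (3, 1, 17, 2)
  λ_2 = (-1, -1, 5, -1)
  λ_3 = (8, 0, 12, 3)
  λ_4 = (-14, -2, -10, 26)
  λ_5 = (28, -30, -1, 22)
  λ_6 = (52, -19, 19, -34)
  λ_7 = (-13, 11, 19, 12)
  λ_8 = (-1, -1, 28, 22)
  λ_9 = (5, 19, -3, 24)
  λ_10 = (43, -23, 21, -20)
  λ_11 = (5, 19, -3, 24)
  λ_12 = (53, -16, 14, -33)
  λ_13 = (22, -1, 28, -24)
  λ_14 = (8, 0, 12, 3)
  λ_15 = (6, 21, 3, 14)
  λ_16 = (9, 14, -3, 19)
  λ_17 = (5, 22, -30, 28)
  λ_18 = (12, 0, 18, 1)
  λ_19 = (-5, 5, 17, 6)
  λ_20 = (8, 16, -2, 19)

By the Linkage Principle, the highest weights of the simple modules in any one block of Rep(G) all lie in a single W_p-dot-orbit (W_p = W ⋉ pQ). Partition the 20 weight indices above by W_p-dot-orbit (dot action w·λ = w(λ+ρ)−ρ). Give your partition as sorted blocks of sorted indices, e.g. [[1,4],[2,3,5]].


Type A_4, rank 4, |W|=120; reorder rows/cols to standard.

λ_j+ρ reflected into Ā_29 (⟨·,θ^∨⟩≤29); 4-tuples as given:

  1: (4, 2, 18, 3);  2: (0, 0, 6, 0);  3: (9, 1, 13, 4);  4: (9, 1, 13, 4);  5: (0, 0, 6, 0);  6: (4, 2, 18, 3);  7: (9, 0, 16, 3);  8: (0, 0, 6, 0);  9: (4, 2, 18, 3);  10: (3, 7, 15, 4);  11: (4, 2, 18, 3);  12: (3, 7, 15, 4);  13: (0, 0, 6, 0);  14: (9, 1, 13, 4);  15: (3, 7, 15, 4);  16: (9, 1, 13, 4);  17: (0, 0, 6, 0);  18: (9, 1, 13, 4);  19: (4, 2, 18, 3);  20: (9, 0, 16, 3)

Grouping the 20 weights by Ā_29-representative: 5 linkage classes.

[[1, 6, 9, 11, 19], [2, 5, 8, 13, 17], [3, 4, 14, 16, 18], [7, 20], [10, 12, 15]]


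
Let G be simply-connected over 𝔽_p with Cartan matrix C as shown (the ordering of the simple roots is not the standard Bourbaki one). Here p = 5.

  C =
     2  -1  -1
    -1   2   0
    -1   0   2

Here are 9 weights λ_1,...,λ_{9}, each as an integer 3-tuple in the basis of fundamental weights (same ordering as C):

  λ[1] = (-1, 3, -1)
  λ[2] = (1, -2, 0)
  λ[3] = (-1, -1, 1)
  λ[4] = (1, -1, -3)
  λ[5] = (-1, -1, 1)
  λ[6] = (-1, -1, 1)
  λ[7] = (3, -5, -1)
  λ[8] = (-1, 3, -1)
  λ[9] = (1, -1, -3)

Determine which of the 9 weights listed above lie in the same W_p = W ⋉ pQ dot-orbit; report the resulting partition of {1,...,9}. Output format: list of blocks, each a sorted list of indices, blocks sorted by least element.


Cartan matrix: type A_3 (|W|=24); un-permuting the 3 rows.

λ_j+ρ reflected into Ā_5 (⟨·,θ^∨⟩≤5); 3-tuples as given:

  [1] (0, 4, 0)
  [2] (1, 1, 1)
  [3] (0, 0, 2)
  [4] (0, 0, 2)
  [5] (0, 0, 2)
  [6] (0, 0, 2)
  [7] (0, 4, 0)
  [8] (0, 4, 0)
  [9] (0, 0, 2)

These 9 weights hit 3 W_5-dot-orbits; sizes (3, 1, 5):

[[1, 7, 8], [2], [3, 4, 5, 6, 9]]


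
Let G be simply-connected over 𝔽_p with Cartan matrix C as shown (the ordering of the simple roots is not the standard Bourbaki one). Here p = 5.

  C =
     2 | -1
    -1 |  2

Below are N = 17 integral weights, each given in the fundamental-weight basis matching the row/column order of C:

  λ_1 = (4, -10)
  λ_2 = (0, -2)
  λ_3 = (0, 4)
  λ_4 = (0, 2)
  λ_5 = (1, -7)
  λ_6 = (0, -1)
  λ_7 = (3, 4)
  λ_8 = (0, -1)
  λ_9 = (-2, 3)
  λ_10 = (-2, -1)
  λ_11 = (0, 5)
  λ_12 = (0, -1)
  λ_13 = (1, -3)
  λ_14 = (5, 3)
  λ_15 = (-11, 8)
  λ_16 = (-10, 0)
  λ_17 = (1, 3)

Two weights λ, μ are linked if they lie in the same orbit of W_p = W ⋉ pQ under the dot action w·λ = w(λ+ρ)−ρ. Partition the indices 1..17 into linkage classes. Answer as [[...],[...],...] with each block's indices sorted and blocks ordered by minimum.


Root system A_2: the 2×2 matrix C matches after relabeling.

Alcove-folded reps (p=5, 17 weights, presented ϖ-order):

    1: (0, 1)
    2: (0, 1)
    3: (0, 4)
    4: (1, 3)
    5: (3, 1)
    6: (1, 0)
    7: (0, 1)
    8: (1, 0)
    9: (1, 3)
    10: (0, 1)
    11: (1, 3)
    12: (1, 0)
    13: (0, 2)
    14: (0, 1)
    15: (0, 4)
    16: (3, 1)
    17: (1, 3)

The 17 indices split into 6 linkage classes (same alcove rep ⇔ same W_5-dot-orbit):

[[1, 2, 7, 10, 14], [3, 15], [4, 9, 11, 17], [5, 16], [6, 8, 12], [13]]


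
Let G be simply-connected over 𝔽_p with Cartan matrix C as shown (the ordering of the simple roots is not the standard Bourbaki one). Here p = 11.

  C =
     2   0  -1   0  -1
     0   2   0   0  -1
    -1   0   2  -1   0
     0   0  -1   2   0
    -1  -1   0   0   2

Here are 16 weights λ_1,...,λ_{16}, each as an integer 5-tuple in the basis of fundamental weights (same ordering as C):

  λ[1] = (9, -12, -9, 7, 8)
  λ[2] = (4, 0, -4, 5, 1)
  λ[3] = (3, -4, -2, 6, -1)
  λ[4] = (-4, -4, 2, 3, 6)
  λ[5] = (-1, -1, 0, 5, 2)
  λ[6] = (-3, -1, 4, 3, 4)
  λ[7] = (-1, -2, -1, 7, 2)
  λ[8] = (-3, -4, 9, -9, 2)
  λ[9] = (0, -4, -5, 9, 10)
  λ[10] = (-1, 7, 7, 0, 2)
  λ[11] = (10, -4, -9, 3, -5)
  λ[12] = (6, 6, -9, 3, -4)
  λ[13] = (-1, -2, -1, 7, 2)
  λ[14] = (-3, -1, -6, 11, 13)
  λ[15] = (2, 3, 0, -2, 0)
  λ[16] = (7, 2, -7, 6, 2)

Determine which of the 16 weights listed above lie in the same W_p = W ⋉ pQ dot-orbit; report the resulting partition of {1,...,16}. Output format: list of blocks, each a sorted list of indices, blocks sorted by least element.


Dynkin diagram of C (from the 8 off-diagonal −1 entries): A_5.

Folding the 16 weights λ_j+ρ into Ā_11 (reps in the given 5-coord order):

  1: (0, 1, 0, 8, 2)
  2: (2, 1, 3, 3, 2)
  3: (0, 0, 1, 6, 3)
  4: (3, 3, 0, 4, 1)
  5: (0, 0, 1, 6, 3)
  6: (2, 1, 3, 3, 2)
  7: (0, 1, 0, 8, 2)
  8: (0, 1, 0, 8, 2)
  9: (3, 4, 0, 1, 1)
  10: (0, 1, 0, 8, 2)
  11: (3, 3, 0, 4, 1)
  12: (3, 3, 0, 4, 1)
  13: (0, 1, 0, 8, 2)
  14: (3, 4, 0, 1, 1)
  15: (3, 4, 0, 1, 1)
  16: (2, 1, 3, 3, 2)

5 distinct reps among the 16 weights ⇒ 5 W_11-linkage classes:

[[1, 7, 8, 10, 13], [2, 6, 16], [3, 5], [4, 11, 12], [9, 14, 15]]


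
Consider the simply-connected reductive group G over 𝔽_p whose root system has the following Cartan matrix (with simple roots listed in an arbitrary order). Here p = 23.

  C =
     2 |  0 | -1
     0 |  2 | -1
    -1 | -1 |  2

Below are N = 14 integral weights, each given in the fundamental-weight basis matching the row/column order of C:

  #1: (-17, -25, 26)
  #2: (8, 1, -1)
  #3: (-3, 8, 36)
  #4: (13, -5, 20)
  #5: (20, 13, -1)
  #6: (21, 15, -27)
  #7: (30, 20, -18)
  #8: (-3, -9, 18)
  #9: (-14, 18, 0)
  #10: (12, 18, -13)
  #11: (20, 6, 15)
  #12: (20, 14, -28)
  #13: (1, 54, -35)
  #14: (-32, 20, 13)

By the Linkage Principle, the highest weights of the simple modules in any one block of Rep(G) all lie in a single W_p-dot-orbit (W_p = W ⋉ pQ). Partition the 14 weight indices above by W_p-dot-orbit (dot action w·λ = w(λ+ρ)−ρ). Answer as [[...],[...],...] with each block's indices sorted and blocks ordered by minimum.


A_3 Cartan matrix, 3 simple roots permuted; ρ=(1,1,1).

Folding the 14 weights λ_j+ρ into Ā_23 (reps in the given 3-coord order):

  [1] (1, 7, 12) · [2] (9, 2, 0) · [3] (9, 2, 0) · [4] (2, 8, 9) · [5] (9, 2, 0) · [6] (1, 7, 12) · [7] (2, 8, 9) · [8] (2, 8, 9) · [9] (1, 7, 12) · [10] (1, 7, 12) · [11] (0, 14, 2) · [12] (2, 8, 9) · [13] (9, 2, 0) · [14] (2, 8, 9)

Partition of {1..14} into 4 W_23-dot-orbits:

[[1, 6, 9, 10], [2, 3, 5, 13], [4, 7, 8, 12, 14], [11]]


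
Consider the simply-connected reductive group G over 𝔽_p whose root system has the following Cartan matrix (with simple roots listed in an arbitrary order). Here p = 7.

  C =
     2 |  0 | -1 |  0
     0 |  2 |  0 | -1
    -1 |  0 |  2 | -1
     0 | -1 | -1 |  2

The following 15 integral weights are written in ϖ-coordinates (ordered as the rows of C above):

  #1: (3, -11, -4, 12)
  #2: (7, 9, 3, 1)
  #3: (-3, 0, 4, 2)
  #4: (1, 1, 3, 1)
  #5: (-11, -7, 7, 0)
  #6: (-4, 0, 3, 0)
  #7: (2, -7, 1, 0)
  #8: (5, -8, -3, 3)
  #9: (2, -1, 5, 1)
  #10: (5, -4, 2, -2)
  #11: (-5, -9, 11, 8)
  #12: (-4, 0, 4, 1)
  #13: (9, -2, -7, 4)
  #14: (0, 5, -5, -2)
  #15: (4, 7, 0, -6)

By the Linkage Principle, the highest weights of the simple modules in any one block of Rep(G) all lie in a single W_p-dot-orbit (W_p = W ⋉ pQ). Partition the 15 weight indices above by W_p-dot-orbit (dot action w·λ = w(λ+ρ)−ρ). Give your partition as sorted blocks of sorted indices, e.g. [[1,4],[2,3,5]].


Root system A_4: the 4×4 matrix C matches after relabeling.

Alcove-folded reps (p=7, 15 weights, presented ϖ-order):

  1: (3, 0, 0, 3)
  2: (2, 0, 2, 2)
  3: (0, 1, 3, 2)
  4: (1, 1, 3, 1)
  5: (0, 1, 4, 1)
  6: (3, 1, 1, 1)
  7: (0, 1, 3, 2)
  8: (0, 1, 3, 2)
  9: (0, 1, 3, 2)
  10: (3, 1, 1, 1)
  11: (0, 1, 4, 1)
  12: (2, 0, 2, 2)
  13: (1, 1, 3, 1)
  14: (1, 1, 3, 1)
  15: (1, 1, 3, 1)

Linkage partition of the 15 weights (6 classes, p=7):

[[1], [2, 12], [3, 7, 8, 9], [4, 13, 14, 15], [5, 11], [6, 10]]


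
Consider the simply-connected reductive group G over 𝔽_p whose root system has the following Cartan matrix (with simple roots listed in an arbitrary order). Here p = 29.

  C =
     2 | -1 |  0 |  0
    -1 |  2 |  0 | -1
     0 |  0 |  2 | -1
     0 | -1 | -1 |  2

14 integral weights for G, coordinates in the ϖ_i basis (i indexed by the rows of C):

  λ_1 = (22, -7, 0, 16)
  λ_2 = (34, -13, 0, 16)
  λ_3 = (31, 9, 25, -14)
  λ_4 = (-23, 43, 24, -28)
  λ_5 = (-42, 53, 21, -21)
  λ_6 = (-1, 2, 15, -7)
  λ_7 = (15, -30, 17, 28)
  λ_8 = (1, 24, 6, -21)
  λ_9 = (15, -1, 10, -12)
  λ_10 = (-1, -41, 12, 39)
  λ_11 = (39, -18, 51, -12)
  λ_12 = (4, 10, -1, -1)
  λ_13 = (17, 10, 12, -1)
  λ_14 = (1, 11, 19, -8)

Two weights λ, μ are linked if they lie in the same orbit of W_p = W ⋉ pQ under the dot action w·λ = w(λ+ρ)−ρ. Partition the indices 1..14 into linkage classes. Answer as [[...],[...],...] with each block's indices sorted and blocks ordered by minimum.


C ↔ A_4 under row/col permutation; |W(A_4)| = 120.

Each λ_j+ρ reduced to Ā_29; 4-tuples below use C's row order:

  [1] (11, 6, 5, 6);  [2] (11, 6, 5, 6);  [3] (3, 0, 10, 3);  [4] (2, 5, 13, 7);  [5] (2, 5, 13, 7);  [6] (3, 0, 10, 3);  [7] (5, 11, 0, 0);  [8] (2, 5, 13, 7);  [9] (5, 11, 0, 0);  [10] (5, 11, 0, 0);  [11] (11, 6, 5, 6);  [12] (5, 11, 0, 0);  [13] (5, 11, 0, 0);  [14] (2, 5, 13, 7)

Grouping the 14 weights by Ā_29-representative: 4 linkage classes.

[[1, 2, 11], [3, 6], [4, 5, 8, 14], [7, 9, 10, 12, 13]]


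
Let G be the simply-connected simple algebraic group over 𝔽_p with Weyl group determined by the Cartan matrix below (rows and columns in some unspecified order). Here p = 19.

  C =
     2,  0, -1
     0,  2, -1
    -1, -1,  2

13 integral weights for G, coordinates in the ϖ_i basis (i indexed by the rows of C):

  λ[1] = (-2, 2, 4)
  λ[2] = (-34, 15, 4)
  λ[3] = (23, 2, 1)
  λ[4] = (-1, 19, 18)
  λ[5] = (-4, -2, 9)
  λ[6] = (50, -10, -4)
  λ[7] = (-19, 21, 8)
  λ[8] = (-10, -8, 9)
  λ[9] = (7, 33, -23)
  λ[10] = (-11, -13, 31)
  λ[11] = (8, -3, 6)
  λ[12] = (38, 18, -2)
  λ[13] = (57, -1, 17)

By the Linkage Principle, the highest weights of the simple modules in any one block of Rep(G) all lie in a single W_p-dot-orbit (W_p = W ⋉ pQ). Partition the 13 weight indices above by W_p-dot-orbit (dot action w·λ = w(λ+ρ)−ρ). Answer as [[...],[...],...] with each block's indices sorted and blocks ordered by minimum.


C ↔ A_3 under row/col permutation; |W(A_3)| = 24.

λ_j+ρ reflected into Ā_19 (⟨·,θ^∨⟩≤19); 3-tuples as given:

    [1] (1, 3, 4)
    [2] (9, 2, 5)
    [3] (9, 2, 5)
    [4] (18, 0, 0)
    [5] (3, 1, 6)
    [6] (3, 1, 6)
    [7] (3, 1, 6)
    [8] (3, 1, 6)
    [9] (1, 3, 4)
    [10] (3, 1, 6)
    [11] (9, 2, 5)
    [12] (18, 0, 0)
    [13] (18, 0, 0)

These 13 weights hit 4 W_19-dot-orbits; sizes (2, 3, 3, 5):

[[1, 9], [2, 3, 11], [4, 12, 13], [5, 6, 7, 8, 10]]


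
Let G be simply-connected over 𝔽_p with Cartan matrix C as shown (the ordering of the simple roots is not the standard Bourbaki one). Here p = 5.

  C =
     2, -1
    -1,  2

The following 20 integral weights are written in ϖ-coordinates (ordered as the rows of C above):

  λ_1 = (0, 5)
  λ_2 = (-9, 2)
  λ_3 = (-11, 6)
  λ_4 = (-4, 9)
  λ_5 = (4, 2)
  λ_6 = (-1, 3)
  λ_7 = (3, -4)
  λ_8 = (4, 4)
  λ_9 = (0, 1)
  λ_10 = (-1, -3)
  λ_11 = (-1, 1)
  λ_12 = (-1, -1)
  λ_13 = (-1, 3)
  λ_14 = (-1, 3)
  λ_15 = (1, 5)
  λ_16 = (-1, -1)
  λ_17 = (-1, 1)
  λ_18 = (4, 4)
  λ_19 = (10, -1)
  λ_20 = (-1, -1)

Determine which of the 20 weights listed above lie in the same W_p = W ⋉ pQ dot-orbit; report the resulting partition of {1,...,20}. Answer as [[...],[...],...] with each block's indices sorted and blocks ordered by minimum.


Cartan matrix: type A_2 (|W|=6); un-permuting the 2 rows.

Folding the 20 weights λ_j+ρ into Ā_5 (reps in the given 2-coord order):

    λ_1+ρ ↦ (1, 3)
    λ_2+ρ ↦ (0, 2)
    λ_3+ρ ↦ (0, 2)
    λ_4+ρ ↦ (2, 0)
    λ_5+ρ ↦ (2, 0)
    λ_6+ρ ↦ (0, 4)
    λ_7+ρ ↦ (1, 3)
    λ_8+ρ ↦ (0, 0)
    λ_9+ρ ↦ (1, 2)
    λ_10+ρ ↦ (2, 0)
    λ_11+ρ ↦ (0, 2)
    λ_12+ρ ↦ (0, 0)
    λ_13+ρ ↦ (0, 4)
    λ_14+ρ ↦ (0, 4)
    λ_15+ρ ↦ (1, 2)
    λ_16+ρ ↦ (0, 0)
    λ_17+ρ ↦ (0, 2)
    λ_18+ρ ↦ (0, 0)
    λ_19+ρ ↦ (0, 4)
    λ_20+ρ ↦ (0, 0)

Partition of {1..20} into 6 W_5-dot-orbits:

[[1, 7], [2, 3, 11, 17], [4, 5, 10], [6, 13, 14, 19], [8, 12, 16, 18, 20], [9, 15]]


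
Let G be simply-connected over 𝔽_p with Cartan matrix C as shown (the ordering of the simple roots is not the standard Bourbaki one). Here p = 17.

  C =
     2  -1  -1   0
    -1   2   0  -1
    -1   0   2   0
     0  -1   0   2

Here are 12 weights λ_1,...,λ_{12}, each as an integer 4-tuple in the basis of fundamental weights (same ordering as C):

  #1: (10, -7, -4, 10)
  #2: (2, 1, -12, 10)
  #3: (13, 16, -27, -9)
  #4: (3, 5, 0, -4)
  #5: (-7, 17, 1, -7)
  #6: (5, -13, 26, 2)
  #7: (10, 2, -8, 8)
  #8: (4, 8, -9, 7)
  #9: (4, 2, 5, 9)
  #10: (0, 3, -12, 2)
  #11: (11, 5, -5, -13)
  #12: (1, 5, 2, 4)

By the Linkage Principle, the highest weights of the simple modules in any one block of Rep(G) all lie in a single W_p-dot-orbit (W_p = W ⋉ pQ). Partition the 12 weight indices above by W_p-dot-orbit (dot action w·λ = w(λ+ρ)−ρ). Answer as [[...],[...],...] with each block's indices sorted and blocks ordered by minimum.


C ↔ A_4 under row/col permutation; |W(A_4)| = 120.

Alcove-folded reps (p=17, 12 weights, presented ϖ-order):

    λ_1+ρ ↦ (2, 6, 3, 5)
    λ_2+ρ ↦ (2, 6, 3, 5)
    λ_3+ρ ↦ (3, 6, 0, 3)
    λ_4+ρ ↦ (4, 3, 1, 3)
    λ_5+ρ ↦ (2, 6, 3, 5)
    λ_6+ρ ↦ (4, 3, 1, 3)
    λ_7+ρ ↦ (4, 3, 1, 3)
    λ_8+ρ ↦ (3, 6, 0, 3)
    λ_9+ρ ↦ (4, 3, 1, 3)
    λ_10+ρ ↦ (4, 3, 1, 3)
    λ_11+ρ ↦ (2, 6, 3, 5)
    λ_12+ρ ↦ (2, 6, 3, 5)

These 12 weights hit 3 W_17-dot-orbits; sizes (5, 2, 5):

[[1, 2, 5, 11, 12], [3, 8], [4, 6, 7, 9, 10]]


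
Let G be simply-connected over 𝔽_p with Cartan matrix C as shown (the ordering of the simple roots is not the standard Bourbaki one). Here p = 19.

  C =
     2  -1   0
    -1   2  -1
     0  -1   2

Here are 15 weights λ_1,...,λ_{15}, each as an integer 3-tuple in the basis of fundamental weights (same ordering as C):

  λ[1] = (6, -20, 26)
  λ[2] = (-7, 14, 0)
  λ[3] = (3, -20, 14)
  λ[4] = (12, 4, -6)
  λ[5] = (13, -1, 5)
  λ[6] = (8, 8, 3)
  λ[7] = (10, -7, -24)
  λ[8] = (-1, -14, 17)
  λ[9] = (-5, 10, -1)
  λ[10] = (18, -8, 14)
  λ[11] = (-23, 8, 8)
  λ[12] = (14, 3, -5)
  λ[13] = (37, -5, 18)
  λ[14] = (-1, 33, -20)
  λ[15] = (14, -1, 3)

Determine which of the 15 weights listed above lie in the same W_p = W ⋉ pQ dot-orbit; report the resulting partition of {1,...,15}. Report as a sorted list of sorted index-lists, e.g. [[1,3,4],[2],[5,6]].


C ↔ A_3 under row/col permutation; |W(A_3)| = 24.

Folding the 15 weights λ_j+ρ into Ā_19 (reps in the given 3-coord order):

    1: (4, 7, 0)
    2: (6, 9, 1)
    3: (15, 0, 4)
    4: (13, 0, 5)
    5: (13, 0, 5)
    6: (6, 9, 1)
    7: (8, 1, 4)
    8: (13, 0, 5)
    9: (4, 7, 0)
    10: (4, 7, 0)
    11: (6, 9, 1)
    12: (15, 0, 4)
    13: (15, 0, 4)
    14: (15, 0, 4)
    15: (15, 0, 4)

Linkage partition of the 15 weights (5 classes, p=19):

[[1, 9, 10], [2, 6, 11], [3, 12, 13, 14, 15], [4, 5, 8], [7]]


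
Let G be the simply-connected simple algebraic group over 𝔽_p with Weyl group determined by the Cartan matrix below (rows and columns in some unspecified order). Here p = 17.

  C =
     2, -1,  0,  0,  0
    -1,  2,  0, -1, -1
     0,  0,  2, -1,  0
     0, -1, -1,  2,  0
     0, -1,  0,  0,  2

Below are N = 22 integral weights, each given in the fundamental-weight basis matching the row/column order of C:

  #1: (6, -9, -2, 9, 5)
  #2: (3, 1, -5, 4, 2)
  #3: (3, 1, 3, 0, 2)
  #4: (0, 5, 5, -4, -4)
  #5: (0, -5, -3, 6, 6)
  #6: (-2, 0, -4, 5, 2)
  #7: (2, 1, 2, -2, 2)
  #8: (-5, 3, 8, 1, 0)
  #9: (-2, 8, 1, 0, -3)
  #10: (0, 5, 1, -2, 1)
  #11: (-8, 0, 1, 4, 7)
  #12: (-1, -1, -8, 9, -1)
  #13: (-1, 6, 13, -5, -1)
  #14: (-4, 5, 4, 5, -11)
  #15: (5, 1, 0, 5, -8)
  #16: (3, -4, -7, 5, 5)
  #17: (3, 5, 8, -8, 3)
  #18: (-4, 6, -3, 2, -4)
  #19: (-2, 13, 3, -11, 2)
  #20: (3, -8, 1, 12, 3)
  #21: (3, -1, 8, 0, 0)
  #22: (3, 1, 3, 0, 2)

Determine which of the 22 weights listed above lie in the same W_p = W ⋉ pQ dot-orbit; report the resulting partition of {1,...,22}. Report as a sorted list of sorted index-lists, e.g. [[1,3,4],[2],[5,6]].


Type D_5, rank 5, |W|=1920; reorder rows/cols to standard.

Each λ_j+ρ reduced to Ā_17; 5-tuples below use C's row order:

    1: (1, 5, 1, 1, 2)
    2: (4, 2, 4, 1, 3)
    3: (4, 2, 4, 1, 3)
    4: (1, 0, 3, 3, 3)
    5: (3, 1, 2, 1, 3)
    6: (1, 0, 3, 3, 3)
    7: (3, 1, 2, 1, 3)
    8: (4, 0, 9, 1, 1)
    9: (1, 5, 1, 1, 2)
    10: (1, 5, 1, 1, 2)
    11: (1, 5, 1, 1, 2)
    12: (0, 0, 7, 3, 0)
    13: (0, 0, 7, 3, 0)
    14: (4, 2, 4, 1, 3)
    15: (1, 5, 1, 1, 2)
    16: (1, 0, 3, 3, 3)
    17: (3, 1, 2, 1, 3)
    18: (3, 1, 2, 1, 3)
    19: (1, 0, 3, 3, 3)
    20: (3, 1, 2, 1, 3)
    21: (4, 0, 9, 1, 1)
    22: (4, 2, 4, 1, 3)

Linkage partition of the 22 weights (6 classes, p=17):

[[1, 9, 10, 11, 15], [2, 3, 14, 22], [4, 6, 16, 19], [5, 7, 17, 18, 20], [8, 21], [12, 13]]


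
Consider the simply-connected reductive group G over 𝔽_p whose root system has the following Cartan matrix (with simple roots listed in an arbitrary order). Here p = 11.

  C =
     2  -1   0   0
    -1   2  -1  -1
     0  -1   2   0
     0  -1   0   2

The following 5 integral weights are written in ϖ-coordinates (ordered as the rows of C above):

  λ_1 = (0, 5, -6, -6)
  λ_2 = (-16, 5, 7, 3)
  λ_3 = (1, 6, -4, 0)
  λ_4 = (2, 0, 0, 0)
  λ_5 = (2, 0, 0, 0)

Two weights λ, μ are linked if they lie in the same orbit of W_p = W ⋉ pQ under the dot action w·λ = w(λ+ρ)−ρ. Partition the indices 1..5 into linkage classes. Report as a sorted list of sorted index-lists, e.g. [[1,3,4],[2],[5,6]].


Cartan matrix: type D_4 (|W|=192); un-permuting the 4 rows.

Alcove-folded reps (p=11, 5 weights, presented ϖ-order):

  λ_1+ρ ↦ (3, 1, 1, 1);  λ_2+ρ ↦ (2, 1, 3, 1);  λ_3+ρ ↦ (2, 1, 3, 1);  λ_4+ρ ↦ (3, 1, 1, 1);  λ_5+ρ ↦ (3, 1, 1, 1)

The 5 indices split into 2 linkage classes (same alcove rep ⇔ same W_11-dot-orbit):

[[1, 4, 5], [2, 3]]


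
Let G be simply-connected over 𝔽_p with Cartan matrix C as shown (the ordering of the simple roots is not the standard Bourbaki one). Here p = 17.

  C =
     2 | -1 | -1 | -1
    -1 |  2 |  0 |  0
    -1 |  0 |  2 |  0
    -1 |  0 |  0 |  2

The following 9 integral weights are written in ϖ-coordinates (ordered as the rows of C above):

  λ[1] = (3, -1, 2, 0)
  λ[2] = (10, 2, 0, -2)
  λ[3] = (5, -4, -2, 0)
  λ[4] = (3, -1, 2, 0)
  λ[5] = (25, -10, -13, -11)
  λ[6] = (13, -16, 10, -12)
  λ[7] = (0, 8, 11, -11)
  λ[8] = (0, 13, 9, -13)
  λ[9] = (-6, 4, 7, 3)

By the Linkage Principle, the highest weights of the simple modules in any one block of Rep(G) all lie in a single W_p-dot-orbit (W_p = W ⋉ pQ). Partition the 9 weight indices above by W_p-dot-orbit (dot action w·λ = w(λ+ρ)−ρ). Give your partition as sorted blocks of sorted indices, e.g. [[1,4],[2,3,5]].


D_4 Cartan matrix, 4 simple roots permuted; ρ=(1,1,1,1).

W_17-reps of the 9 weights in Ā_17 (same 4-coord order as C):

    1: (4, 0, 3, 1)
    2: (2, 3, 1, 1)
    3: (2, 3, 1, 1)
    4: (4, 0, 3, 1)
    5: (4, 0, 3, 1)
    6: (2, 3, 1, 1)
    7: (4, 0, 3, 1)
    8: (2, 3, 1, 1)
    9: (4, 0, 3, 1)

Partition of {1..9} into 2 W_17-dot-orbits:

[[1, 4, 5, 7, 9], [2, 3, 6, 8]]


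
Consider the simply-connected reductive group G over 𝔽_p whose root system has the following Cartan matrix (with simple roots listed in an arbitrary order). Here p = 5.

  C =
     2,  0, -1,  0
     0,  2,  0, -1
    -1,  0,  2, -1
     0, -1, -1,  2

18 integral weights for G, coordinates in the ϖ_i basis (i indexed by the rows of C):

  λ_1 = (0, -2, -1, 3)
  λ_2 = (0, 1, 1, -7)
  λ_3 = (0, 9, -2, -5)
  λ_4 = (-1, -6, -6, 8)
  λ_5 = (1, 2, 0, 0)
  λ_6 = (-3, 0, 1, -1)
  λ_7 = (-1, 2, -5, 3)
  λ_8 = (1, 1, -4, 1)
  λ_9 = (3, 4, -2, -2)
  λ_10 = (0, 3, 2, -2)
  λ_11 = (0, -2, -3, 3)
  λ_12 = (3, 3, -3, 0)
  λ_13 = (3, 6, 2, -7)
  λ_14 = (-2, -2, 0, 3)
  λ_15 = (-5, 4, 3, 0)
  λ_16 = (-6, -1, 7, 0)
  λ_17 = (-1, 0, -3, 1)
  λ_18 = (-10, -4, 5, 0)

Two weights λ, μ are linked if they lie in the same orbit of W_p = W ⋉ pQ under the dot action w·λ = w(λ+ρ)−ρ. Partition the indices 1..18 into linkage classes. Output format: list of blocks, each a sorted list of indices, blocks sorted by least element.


Cartan matrix: type A_4 (|W|=120); un-permuting the 4 rows.

λ_j+ρ reflected into Ā_5 (⟨·,θ^∨⟩≤5); 4-tuples as given:

  λ_1+ρ ↦ (1, 1, 0, 3);  λ_2+ρ ↦ (1, 1, 1, 1);  λ_3+ρ ↦ (0, 0, 1, 0);  λ_4+ρ ↦ (0, 0, 1, 0);  λ_5+ρ ↦ (0, 1, 1, 1);  λ_6+ρ ↦ (2, 1, 0, 0);  λ_7+ρ ↦ (2, 1, 0, 0);  λ_8+ρ ↦ (1, 1, 1, 1);  λ_9+ρ ↦ (0, 1, 1, 1);  λ_10+ρ ↦ (1, 1, 1, 1);  λ_11+ρ ↦ (1, 1, 1, 1);  λ_12+ρ ↦ (0, 1, 1, 1);  λ_13+ρ ↦ (1, 1, 1, 1);  λ_14+ρ ↦ (1, 1, 0, 3);  λ_15+ρ ↦ (0, 0, 1, 0);  λ_16+ρ ↦ (1, 1, 0, 3);  λ_17+ρ ↦ (2, 1, 0, 0);  λ_18+ρ ↦ (0, 1, 1, 1)

Linkage partition of the 18 weights (5 classes, p=5):

[[1, 14, 16], [2, 8, 10, 11, 13], [3, 4, 15], [5, 9, 12, 18], [6, 7, 17]]


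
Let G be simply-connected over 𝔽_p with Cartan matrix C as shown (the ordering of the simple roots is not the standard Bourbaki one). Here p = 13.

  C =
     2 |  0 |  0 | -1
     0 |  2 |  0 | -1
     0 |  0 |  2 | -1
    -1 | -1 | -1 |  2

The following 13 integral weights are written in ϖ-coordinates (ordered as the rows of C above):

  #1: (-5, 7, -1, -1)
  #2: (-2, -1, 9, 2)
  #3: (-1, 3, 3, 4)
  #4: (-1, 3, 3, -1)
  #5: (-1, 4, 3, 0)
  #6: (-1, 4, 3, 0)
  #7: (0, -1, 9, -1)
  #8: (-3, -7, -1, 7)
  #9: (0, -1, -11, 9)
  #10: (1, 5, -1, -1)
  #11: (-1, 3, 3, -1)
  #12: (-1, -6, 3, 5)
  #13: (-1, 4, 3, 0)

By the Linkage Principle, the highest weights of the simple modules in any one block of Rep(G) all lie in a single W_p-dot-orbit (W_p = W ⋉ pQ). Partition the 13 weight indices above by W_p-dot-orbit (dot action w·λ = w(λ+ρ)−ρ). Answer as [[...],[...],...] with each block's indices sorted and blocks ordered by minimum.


Cartan matrix: type D_4 (|W|=192); un-permuting the 4 rows.

W_13-reps of the 13 weights in Ā_13 (same 4-coord order as C):

  1: (0, 4, 4, 0)
  2: (1, 0, 10, 0)
  3: (0, 4, 4, 0)
  4: (0, 4, 4, 0)
  5: (0, 5, 4, 1)
  6: (0, 5, 4, 1)
  7: (1, 0, 10, 0)
  8: (2, 6, 0, 0)
  9: (1, 0, 10, 0)
  10: (2, 6, 0, 0)
  11: (0, 4, 4, 0)
  12: (0, 5, 4, 1)
  13: (0, 5, 4, 1)

Partition of {1..13} into 4 W_13-dot-orbits:

[[1, 3, 4, 11], [2, 7, 9], [5, 6, 12, 13], [8, 10]]


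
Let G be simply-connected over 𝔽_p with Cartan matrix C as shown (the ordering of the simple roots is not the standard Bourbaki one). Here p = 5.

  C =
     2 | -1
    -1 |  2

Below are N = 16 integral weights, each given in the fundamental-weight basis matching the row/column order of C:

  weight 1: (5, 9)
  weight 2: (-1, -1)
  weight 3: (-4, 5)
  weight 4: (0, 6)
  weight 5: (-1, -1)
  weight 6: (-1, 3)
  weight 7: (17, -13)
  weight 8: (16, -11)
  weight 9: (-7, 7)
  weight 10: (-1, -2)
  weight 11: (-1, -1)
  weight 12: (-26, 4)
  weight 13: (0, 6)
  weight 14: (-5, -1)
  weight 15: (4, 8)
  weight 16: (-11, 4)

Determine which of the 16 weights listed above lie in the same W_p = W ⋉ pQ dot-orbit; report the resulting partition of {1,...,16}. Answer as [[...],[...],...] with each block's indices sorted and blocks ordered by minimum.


A_2 Cartan matrix, 2 simple roots permuted; ρ=(1,1).

Folding the 16 weights λ_j+ρ into Ā_5 (reps in the given 2-coord order):

  λ_1 → (0, 4)
  λ_2 → (0, 0)
  λ_3 → (2, 2)
  λ_4 → (2, 2)
  λ_5 → (0, 0)
  λ_6 → (0, 4)
  λ_7 → (2, 2)
  λ_8 → (0, 3)
  λ_9 → (2, 1)
  λ_10 → (1, 0)
  λ_11 → (0, 0)
  λ_12 → (0, 0)
  λ_13 → (2, 2)
  λ_14 → (0, 4)
  λ_15 → (0, 4)
  λ_16 → (0, 0)

Grouping the 16 weights by Ā_5-representative: 6 linkage classes.

[[1, 6, 14, 15], [2, 5, 11, 12, 16], [3, 4, 7, 13], [8], [9], [10]]


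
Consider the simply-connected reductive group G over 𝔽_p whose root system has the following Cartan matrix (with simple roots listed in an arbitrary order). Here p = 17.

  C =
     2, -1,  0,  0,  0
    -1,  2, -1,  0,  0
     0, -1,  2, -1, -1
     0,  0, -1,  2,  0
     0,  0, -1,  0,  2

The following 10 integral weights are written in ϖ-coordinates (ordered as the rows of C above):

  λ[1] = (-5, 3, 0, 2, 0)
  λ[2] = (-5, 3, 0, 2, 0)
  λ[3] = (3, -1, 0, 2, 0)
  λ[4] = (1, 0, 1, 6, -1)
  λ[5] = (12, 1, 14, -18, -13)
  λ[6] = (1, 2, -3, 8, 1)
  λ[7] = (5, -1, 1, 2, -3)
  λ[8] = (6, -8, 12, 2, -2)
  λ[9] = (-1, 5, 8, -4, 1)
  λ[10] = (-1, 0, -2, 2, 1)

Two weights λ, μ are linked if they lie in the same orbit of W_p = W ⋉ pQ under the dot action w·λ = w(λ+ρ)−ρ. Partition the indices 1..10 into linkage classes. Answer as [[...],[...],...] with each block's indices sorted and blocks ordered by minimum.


Cartan matrix: type D_5 (|W|=1920); un-permuting the 5 rows.

Ā_17 reps of the 10 weights (D_5, coords as presented):

  1: (4, 0, 1, 3, 1);  2: (4, 0, 1, 3, 1);  3: (4, 0, 1, 3, 1);  4: (2, 1, 2, 7, 0);  5: (0, 0, 1, 2, 1);  6: (2, 1, 2, 7, 0);  7: (6, 0, 0, 3, 2);  8: (4, 0, 1, 3, 1);  9: (6, 0, 0, 3, 2);  10: (0, 0, 1, 2, 1)

These 10 weights hit 4 W_17-dot-orbits; sizes (4, 2, 2, 2):

[[1, 2, 3, 8], [4, 6], [5, 10], [7, 9]]


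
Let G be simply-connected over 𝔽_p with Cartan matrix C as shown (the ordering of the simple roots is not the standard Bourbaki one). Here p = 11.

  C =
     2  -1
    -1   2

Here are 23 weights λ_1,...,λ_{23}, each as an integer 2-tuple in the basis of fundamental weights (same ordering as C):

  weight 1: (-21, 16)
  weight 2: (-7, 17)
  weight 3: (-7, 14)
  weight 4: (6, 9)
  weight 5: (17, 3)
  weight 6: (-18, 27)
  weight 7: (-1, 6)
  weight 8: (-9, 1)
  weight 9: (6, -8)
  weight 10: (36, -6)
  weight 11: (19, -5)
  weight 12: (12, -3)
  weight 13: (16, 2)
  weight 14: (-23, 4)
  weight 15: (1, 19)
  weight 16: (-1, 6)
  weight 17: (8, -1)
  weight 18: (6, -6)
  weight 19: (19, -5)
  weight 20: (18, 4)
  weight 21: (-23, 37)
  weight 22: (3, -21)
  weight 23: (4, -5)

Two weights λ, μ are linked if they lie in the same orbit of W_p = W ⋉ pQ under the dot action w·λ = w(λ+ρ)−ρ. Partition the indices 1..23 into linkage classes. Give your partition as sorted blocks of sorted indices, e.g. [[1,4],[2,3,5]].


C ↔ A_2 under row/col permutation; |W(A_2)| = 6.

Ā_11 reps of the 23 weights (A_2, coords as presented):

  1: (2, 6) · 2: (1, 4) · 3: (2, 5) · 4: (1, 4) · 5: (0, 7) · 6: (6, 0) · 7: (0, 7) · 8: (2, 6) · 9: (0, 7) · 10: (1, 4) · 11: (2, 5) · 12: (9, 0) · 13: (2, 6) · 14: (6, 0) · 15: (9, 0) · 16: (0, 7) · 17: (9, 0) · 18: (2, 5) · 19: (2, 5) · 20: (2, 6) · 21: (6, 0) · 22: (2, 5) · 23: (1, 4)

The 23 indices split into 6 linkage classes (same alcove rep ⇔ same W_11-dot-orbit):

[[1, 8, 13, 20], [2, 4, 10, 23], [3, 11, 18, 19, 22], [5, 7, 9, 16], [6, 14, 21], [12, 15, 17]]


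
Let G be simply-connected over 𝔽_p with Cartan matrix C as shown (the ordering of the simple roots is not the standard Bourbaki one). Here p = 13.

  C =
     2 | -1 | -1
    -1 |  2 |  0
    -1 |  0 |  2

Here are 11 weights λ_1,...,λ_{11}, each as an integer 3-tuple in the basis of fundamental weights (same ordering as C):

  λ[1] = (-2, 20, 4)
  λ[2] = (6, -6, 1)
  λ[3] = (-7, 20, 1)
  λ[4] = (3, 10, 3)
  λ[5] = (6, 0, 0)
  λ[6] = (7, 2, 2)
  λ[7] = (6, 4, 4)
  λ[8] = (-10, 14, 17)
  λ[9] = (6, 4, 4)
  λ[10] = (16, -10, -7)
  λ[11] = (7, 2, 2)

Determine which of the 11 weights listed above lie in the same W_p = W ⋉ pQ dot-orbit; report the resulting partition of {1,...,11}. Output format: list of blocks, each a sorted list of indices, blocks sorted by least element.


A_3 Cartan matrix, 3 simple roots permuted; ρ=(1,1,1).

Each λ_j+ρ reduced to Ā_13; 3-tuples below use C's row order:

  λ_1 → (7, 1, 1);  λ_2 → (2, 5, 2);  λ_3 → (2, 5, 2);  λ_4 → (2, 5, 2);  λ_5 → (7, 1, 1);  λ_6 → (8, 2, 2);  λ_7 → (7, 1, 1);  λ_8 → (2, 5, 2);  λ_9 → (7, 1, 1);  λ_10 → (2, 5, 2);  λ_11 → (8, 2, 2)

Linkage partition of the 11 weights (3 classes, p=13):

[[1, 5, 7, 9], [2, 3, 4, 8, 10], [6, 11]]


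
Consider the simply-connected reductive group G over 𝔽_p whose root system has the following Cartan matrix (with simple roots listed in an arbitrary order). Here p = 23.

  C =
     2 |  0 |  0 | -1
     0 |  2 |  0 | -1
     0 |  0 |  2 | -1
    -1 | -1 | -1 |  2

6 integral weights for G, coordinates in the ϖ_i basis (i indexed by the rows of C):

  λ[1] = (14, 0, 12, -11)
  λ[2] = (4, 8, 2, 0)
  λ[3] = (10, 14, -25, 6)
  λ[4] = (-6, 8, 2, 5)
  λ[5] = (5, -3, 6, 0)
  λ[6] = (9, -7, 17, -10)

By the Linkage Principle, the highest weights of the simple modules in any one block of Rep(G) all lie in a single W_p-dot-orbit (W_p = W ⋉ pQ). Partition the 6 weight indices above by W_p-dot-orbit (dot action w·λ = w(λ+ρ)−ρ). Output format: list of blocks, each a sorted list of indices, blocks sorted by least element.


D_4 Cartan matrix, 4 simple roots permuted; ρ=(1,1,1,1).

Ā_23 reps of the 6 weights (D_4, coords as presented):

  1: (5, 9, 3, 1) · 2: (5, 9, 3, 1) · 3: (5, 1, 6, 1) · 4: (5, 9, 3, 1) · 5: (5, 1, 6, 1) · 6: (5, 9, 3, 1)

Partition of {1..6} into 2 W_23-dot-orbits:

[[1, 2, 4, 6], [3, 5]]


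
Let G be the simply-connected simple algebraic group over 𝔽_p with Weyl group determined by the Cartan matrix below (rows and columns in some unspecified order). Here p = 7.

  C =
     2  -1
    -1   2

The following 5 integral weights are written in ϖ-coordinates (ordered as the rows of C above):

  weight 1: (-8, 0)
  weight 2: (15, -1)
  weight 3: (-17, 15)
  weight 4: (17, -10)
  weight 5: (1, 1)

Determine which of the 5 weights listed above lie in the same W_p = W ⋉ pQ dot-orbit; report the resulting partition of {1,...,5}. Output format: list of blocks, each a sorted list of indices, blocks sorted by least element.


Root system A_2: the 2×2 matrix C matches after relabeling.

Ā_7 reps of the 5 weights (A_2, coords as presented):

    [1] (1, 6)
    [2] (0, 5)
    [3] (0, 5)
    [4] (2, 2)
    [5] (2, 2)

These 5 weights hit 3 W_7-dot-orbits; sizes (1, 2, 2):

[[1], [2, 3], [4, 5]]


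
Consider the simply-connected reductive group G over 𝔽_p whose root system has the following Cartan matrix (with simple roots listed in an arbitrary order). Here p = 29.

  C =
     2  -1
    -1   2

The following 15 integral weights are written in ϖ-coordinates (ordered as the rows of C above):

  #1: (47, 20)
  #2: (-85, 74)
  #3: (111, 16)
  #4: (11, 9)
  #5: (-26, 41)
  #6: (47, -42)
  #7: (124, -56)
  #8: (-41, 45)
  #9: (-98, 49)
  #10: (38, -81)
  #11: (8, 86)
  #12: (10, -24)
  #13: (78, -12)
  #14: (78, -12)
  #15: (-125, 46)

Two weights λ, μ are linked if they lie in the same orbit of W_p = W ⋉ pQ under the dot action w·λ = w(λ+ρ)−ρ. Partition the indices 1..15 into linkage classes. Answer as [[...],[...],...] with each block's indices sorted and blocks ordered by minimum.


Cartan matrix: type A_2 (|W|=6); un-permuting the 2 rows.

W_29-reps of the 15 weights in Ā_29 (same 2-coord order as C):

  λ_1 → (11, 8) · λ_2 → (9, 3) · λ_3 → (12, 4) · λ_4 → (12, 10) · λ_5 → (12, 4) · λ_6 → (12, 10) · λ_7 → (9, 3) · λ_8 → (12, 11) · λ_9 → (11, 8) · λ_10 → (12, 10) · λ_11 → (9, 0) · λ_12 → (12, 11) · λ_13 → (11, 8) · λ_14 → (11, 8) · λ_15 → (11, 8)

6 distinct reps among the 15 weights ⇒ 6 W_29-linkage classes:

[[1, 9, 13, 14, 15], [2, 7], [3, 5], [4, 6, 10], [8, 12], [11]]


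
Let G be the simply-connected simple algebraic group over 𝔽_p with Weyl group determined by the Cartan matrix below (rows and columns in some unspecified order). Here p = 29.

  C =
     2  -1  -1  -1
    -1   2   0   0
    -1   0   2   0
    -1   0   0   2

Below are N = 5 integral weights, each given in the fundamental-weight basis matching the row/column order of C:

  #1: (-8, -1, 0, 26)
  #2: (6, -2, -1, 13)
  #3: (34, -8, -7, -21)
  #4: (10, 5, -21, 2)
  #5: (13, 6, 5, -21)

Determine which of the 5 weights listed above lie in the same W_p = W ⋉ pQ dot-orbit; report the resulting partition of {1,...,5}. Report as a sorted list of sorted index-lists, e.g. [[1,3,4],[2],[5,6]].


D_4 Cartan matrix, 4 simple roots permuted; ρ=(1,1,1,1).

Each λ_j+ρ reduced to Ā_29; 4-tuples below use C's row order:

  [1] (6, 1, 0, 14)
  [2] (6, 1, 0, 14)
  [3] (6, 1, 0, 14)
  [4] (0, 3, 11, 6)
  [5] (6, 1, 0, 14)

These 5 weights hit 2 W_29-dot-orbits; sizes (4, 1):

[[1, 2, 3, 5], [4]]


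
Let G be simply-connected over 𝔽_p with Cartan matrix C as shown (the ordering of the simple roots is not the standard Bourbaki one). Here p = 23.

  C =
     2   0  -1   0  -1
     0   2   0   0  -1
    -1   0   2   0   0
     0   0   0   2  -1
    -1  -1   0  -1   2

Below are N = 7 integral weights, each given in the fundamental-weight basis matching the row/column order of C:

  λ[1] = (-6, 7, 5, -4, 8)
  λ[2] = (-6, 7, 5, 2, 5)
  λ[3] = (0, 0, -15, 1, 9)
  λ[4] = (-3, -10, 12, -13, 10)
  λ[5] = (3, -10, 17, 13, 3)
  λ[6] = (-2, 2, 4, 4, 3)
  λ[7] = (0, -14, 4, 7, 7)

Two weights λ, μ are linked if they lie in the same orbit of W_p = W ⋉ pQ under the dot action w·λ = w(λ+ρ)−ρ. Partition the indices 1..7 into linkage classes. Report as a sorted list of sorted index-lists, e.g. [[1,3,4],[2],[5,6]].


C ↔ D_5 under row/col permutation; |W(D_5)| = 1920.

W_23-reps of the 7 weights in Ā_23 (same 5-coord order as C):

  λ_1 → (4, 8, 1, 3, 1) · λ_2 → (4, 8, 1, 3, 1) · λ_3 → (9, 2, 1, 1, 0) · λ_4 → (9, 2, 1, 1, 0) · λ_5 → (4, 8, 1, 3, 1) · λ_6 → (1, 3, 4, 5, 3) · λ_7 → (4, 8, 1, 3, 1)

The 7 indices split into 3 linkage classes (same alcove rep ⇔ same W_23-dot-orbit):

[[1, 2, 5, 7], [3, 4], [6]]


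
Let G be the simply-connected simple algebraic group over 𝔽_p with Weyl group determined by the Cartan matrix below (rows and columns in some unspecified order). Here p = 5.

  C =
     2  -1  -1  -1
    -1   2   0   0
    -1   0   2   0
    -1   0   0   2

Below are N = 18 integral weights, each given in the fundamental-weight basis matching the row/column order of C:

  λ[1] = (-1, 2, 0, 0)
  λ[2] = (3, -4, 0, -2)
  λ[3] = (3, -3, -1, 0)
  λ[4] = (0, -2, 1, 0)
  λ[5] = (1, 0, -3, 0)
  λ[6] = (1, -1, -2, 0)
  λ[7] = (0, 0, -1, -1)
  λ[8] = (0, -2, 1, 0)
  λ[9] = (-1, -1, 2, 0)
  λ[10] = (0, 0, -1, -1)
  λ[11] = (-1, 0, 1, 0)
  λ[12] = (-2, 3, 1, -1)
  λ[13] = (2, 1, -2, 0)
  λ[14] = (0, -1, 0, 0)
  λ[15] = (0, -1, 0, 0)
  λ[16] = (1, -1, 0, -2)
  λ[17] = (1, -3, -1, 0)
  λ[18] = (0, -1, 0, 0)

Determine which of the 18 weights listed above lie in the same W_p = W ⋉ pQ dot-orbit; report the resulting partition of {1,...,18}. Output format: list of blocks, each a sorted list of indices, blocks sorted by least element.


Root system D_4: the 4×4 matrix C matches after relabeling.

Alcove-folded reps (p=5, 18 weights, presented ϖ-order):

    1: (0, 3, 1, 1)
    2: (0, 3, 1, 1)
    3: (0, 2, 0, 1)
    4: (0, 1, 2, 1)
    5: (0, 1, 2, 1)
    6: (1, 0, 1, 1)
    7: (1, 1, 0, 0)
    8: (0, 1, 2, 1)
    9: (0, 0, 3, 1)
    10: (1, 1, 0, 0)
    11: (0, 1, 2, 1)
    12: (0, 3, 1, 1)
    13: (1, 1, 0, 0)
    14: (1, 0, 1, 1)
    15: (1, 0, 1, 1)
    16: (1, 0, 1, 1)
    17: (0, 2, 0, 1)
    18: (1, 0, 1, 1)

Linkage partition of the 18 weights (6 classes, p=5):

[[1, 2, 12], [3, 17], [4, 5, 8, 11], [6, 14, 15, 16, 18], [7, 10, 13], [9]]


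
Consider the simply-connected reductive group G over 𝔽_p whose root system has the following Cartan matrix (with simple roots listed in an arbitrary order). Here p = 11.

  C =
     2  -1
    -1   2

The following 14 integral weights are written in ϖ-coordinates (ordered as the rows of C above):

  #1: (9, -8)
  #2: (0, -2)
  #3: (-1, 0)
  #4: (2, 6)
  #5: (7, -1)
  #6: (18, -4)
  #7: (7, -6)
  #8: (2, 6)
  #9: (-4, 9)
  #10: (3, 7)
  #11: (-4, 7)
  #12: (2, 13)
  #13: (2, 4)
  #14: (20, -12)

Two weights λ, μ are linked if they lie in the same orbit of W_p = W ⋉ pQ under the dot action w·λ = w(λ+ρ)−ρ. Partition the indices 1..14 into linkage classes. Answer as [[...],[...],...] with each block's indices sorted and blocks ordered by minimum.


A_2 Cartan matrix, 2 simple roots permuted; ρ=(1,1).

Alcove-folded reps (p=11, 14 weights, presented ϖ-order):

  [1] (3, 7)
  [2] (0, 1)
  [3] (0, 1)
  [4] (3, 7)
  [5] (8, 0)
  [6] (3, 5)
  [7] (3, 5)
  [8] (3, 7)
  [9] (3, 7)
  [10] (3, 7)
  [11] (3, 5)
  [12] (3, 5)
  [13] (3, 5)
  [14] (0, 1)

Grouping the 14 weights by Ā_11-representative: 4 linkage classes.

[[1, 4, 8, 9, 10], [2, 3, 14], [5], [6, 7, 11, 12, 13]]


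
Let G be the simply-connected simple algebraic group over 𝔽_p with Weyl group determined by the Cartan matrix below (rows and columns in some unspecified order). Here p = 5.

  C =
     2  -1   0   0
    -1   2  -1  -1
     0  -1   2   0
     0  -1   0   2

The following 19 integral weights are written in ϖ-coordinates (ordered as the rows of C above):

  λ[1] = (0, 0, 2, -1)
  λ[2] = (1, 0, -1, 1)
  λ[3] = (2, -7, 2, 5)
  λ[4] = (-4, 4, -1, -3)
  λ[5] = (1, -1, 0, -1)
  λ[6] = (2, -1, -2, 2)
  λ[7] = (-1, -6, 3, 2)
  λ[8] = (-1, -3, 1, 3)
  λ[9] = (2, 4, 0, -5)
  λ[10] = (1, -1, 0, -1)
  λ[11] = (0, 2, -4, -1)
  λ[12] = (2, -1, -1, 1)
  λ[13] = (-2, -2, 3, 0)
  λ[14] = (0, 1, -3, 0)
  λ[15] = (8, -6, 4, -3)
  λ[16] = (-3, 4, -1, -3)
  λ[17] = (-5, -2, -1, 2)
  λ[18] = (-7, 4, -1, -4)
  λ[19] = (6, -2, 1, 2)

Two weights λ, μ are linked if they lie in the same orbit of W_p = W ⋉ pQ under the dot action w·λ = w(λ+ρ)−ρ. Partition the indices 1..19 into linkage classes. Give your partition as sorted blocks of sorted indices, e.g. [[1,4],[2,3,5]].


Type D_4, rank 4, |W|=192; reorder rows/cols to standard.

Ā_5 reps of the 19 weights (D_4, coords as presented):

  [1] (1, 0, 3, 0)
  [2] (2, 0, 0, 2)
  [3] (2, 0, 2, 1)
  [4] (3, 0, 0, 2)
  [5] (2, 0, 1, 0)
  [6] (2, 0, 0, 2)
  [7] (2, 0, 2, 1)
  [8] (2, 0, 0, 2)
  [9] (1, 0, 3, 0)
  [10] (2, 0, 1, 0)
  [11] (1, 0, 3, 0)
  [12] (3, 0, 0, 2)
  [13] (1, 0, 2, 1)
  [14] (1, 0, 2, 1)
  [15] (2, 0, 2, 1)
  [16] (2, 0, 0, 2)
  [17] (2, 0, 2, 1)
  [18] (1, 0, 3, 0)
  [19] (1, 0, 2, 1)

Linkage partition of the 19 weights (6 classes, p=5):

[[1, 9, 11, 18], [2, 6, 8, 16], [3, 7, 15, 17], [4, 12], [5, 10], [13, 14, 19]]
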